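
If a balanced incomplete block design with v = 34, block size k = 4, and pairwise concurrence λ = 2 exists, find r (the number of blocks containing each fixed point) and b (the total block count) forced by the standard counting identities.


Any 2-(v, k, λ) BIBD satisfies two necessary conditions:
  (i)  Each point sits in r blocks, and counting incidences through any fixed point gives r(k − 1) = λ(v − 1), so r = λ(v − 1)/(k − 1).
  (ii) Total incidences bk = vr, so b = vr/k.
Step 1: r = λ(v − 1)/(k − 1) = 2·(34 − 1)/(4 − 1) = 2·33/3 = 66/3 = 22.
Step 2: b = vr/k = 34·22/4 = 748/4 = 187.
Check integrality: r = 22 ∈ Z ✓, b = 187 ∈ Z ✓.
(These identities are necessary conditions: they determine r and b for any design with these parameters, but do not by themselves prove that one exists.)

r = 22, b = 187.


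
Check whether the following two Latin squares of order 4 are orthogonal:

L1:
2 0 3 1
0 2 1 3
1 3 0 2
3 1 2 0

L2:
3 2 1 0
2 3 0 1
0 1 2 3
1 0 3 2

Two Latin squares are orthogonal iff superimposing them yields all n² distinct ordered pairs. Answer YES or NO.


Form the n² = 16 superimposed pairs (L1[i][j], L2[i][j]), row by row (rows and columns indexed from 0):
row 0: (2,3) (0,2) (3,1) (1,0)
row 1: (0,2) (2,3) (1,0) (3,1)
row 2: (1,0) (3,1) (0,2) (2,3)
row 3: (3,1) (1,0) (2,3) (0,2)
Orthogonality requires all 16 pairs distinct.
But the pair (0,2) repeats: cell (0,1) has L1 = 0, L2 = 2, and cell (1,0) has L1 = 0, L2 = 2.
A repeated pair means some other pair never occurs (only 4 distinct pairs out of 16), so the squares are not orthogonal.
Conclusion: NO.

NO


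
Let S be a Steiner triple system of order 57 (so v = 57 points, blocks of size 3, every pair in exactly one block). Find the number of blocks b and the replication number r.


An STS(v) is a 2-(v, 3, 1) BIBD: block size k = 3, λ = 1.
Replication: r(k − 1) = λ(v − 1) ⇒ r·2 = 57 − 1 = 56 ⇒ r = 28.
Block count: bk = vr ⇒ b·3 = 57·28 = 1596 ⇒ b = 532.

r = 28, b = 532.


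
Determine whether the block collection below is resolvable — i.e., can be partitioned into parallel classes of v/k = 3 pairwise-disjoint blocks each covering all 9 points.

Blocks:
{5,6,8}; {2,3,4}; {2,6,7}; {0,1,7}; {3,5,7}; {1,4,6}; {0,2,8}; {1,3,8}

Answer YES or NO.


v = 9, block size k = 3, number of blocks = 8.
For resolvability, blocks must partition into parallel classes of size v/k = 3.
Total blocks must therefore be a multiple of 3: 8 = 3·2 + 2 ⇒ not divisible ✗.
Resolvable? NO.

NO


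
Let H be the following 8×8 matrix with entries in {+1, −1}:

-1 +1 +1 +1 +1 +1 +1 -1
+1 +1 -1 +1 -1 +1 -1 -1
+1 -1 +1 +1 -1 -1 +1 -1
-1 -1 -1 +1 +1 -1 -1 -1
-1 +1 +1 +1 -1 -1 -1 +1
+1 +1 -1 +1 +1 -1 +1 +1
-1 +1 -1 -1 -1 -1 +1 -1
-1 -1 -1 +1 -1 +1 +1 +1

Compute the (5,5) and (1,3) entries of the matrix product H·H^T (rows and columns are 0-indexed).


Row 1 of H: [1, 1, -1, 1, -1, 1, -1, -1].
Row 3 of H: [-1, -1, -1, 1, 1, -1, -1, -1].
Row 5 of H: [1, 1, -1, 1, 1, -1, 1, 1].
(H·H^T)[5][5] = Σ_j H[5][j]·H[5][j] = (1)² + (1)² + (-1)² + (1)² + (1)² + (-1)² + (1)² + (1)² = 1 + 1 + 1 + 1 + 1 + 1 + 1 + 1 = 8.
(H·H^T)[1][3] = Σ_j H[1][j]·H[3][j] = (1)·(-1) + (1)·(-1) + (-1)·(-1) + (1)·(1) + (-1)·(1) + (1)·(-1) + (-1)·(-1) + (-1)·(-1) = -1 + -1 + 1 + 1 + -1 + -1 + 1 + 1 = 0.
So rows 1 and 3 are orthogonal; the diagonal entry equals n = 8.

(5,5) entry = 8; (1,3) entry = 0.


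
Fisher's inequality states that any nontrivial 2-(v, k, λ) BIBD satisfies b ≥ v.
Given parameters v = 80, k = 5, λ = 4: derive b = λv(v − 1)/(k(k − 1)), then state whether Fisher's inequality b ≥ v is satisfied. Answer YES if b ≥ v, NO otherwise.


b = λv(v − 1)/(k(k − 1)) = 4·80·79/(5·4) = 25280/20 = 1264.
Compare with v = 80: b ≥ v, so Fisher's inequality holds.

YES


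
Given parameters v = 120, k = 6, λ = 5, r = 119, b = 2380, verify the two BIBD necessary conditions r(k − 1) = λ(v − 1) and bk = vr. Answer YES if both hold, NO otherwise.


Condition (i): r(k − 1) = 119·5 = 595; λ(v − 1) = 5·119 = 595. Match? YES.
Condition (ii): bk = 2380·6 = 14280; vr = 120·119 = 14280. Match? YES.
Both conditions hold? YES.

YES


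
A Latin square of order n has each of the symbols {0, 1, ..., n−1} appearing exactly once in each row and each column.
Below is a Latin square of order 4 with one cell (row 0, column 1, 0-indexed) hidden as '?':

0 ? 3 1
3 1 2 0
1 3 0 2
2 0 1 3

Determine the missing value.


Row 0 contains symbols [0, 1, 3] — missing [2].
Column 1 contains symbols [0, 1, 3] — missing [2].
The missing symbol must appear in both missing sets; intersection = [2].
Therefore the hidden value is 2.

Missing value = 2.


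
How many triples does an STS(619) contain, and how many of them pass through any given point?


An STS(v) is a 2-(v, 3, 1) BIBD: block size k = 3, λ = 1.
Replication: r(k − 1) = λ(v − 1) ⇒ r·2 = 619 − 1 = 618 ⇒ r = 309.
Block count: bk = vr ⇒ b·3 = 619·309 = 191271 ⇒ b = 63757.
(Check via b = v(v − 1)/6 = 619·618/6 = 382542/6 = 63757.)

r = 309, b = 63757.


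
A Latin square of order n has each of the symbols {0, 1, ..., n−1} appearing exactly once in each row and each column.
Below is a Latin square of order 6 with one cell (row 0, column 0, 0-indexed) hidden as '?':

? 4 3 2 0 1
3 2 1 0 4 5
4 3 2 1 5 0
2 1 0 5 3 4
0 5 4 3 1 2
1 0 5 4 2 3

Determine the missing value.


Row 0 contains symbols [0, 1, 2, 3, 4] — missing [5].
Column 0 contains symbols [0, 1, 2, 3, 4] — missing [5].
The missing symbol must appear in both missing sets; intersection = [5].
Therefore the hidden value is 5.

Missing value = 5.


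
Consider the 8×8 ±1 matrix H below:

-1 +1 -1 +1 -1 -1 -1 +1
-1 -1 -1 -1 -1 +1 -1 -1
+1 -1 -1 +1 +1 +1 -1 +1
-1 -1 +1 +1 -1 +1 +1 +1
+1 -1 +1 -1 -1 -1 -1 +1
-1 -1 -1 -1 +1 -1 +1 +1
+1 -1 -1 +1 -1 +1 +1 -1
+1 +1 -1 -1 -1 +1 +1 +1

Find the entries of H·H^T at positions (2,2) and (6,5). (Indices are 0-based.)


Row 2 of H: [1, -1, -1, 1, 1, 1, -1, 1].
Row 5 of H: [-1, -1, -1, -1, 1, -1, 1, 1].
Row 6 of H: [1, -1, -1, 1, -1, 1, 1, -1].
(H·H^T)[2][2] = Σ_j H[2][j]·H[2][j] = (1)² + (-1)² + (-1)² + (1)² + (1)² + (1)² + (-1)² + (1)² = 1 + 1 + 1 + 1 + 1 + 1 + 1 + 1 = 8.
(H·H^T)[6][5] = Σ_j H[6][j]·H[5][j] = (1)·(-1) + (-1)·(-1) + (-1)·(-1) + (1)·(-1) + (-1)·(1) + (1)·(-1) + (1)·(1) + (-1)·(1) = -1 + 1 + 1 + -1 + -1 + -1 + 1 + -1 = -2.
Rows 6 and 5 are not orthogonal (dot product = -2 ≠ 0), so H is not a Hadamard matrix.

(2,2) entry = 8; (6,5) entry = -2.


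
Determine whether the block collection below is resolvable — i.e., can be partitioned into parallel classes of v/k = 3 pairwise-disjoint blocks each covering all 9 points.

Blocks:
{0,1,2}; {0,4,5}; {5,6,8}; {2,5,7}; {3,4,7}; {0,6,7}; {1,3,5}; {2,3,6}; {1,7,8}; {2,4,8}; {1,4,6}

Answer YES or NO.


v = 9, block size k = 3, number of blocks = 11.
For resolvability, blocks must partition into parallel classes of size v/k = 3.
Total blocks must therefore be a multiple of 3: 11 = 3·3 + 2 ⇒ not divisible ✗.
Resolvable? NO.

NO


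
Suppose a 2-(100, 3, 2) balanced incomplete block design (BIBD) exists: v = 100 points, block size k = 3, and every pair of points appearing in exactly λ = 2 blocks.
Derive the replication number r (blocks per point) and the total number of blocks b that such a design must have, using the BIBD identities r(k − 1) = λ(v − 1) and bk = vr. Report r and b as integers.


Any 2-(v, k, λ) BIBD satisfies two necessary conditions:
  (i)  Each point sits in r blocks, and counting incidences through any fixed point gives r(k − 1) = λ(v − 1), so r = λ(v − 1)/(k − 1).
  (ii) Total incidences bk = vr, so b = vr/k.
Step 1: r = λ(v − 1)/(k − 1) = 2·(100 − 1)/(3 − 1) = 2·99/2 = 198/2 = 99.
Step 2: b = vr/k = 100·99/3 = 9900/3 = 3300.
Check integrality: r = 99 ∈ Z ✓, b = 3300 ∈ Z ✓.
(These identities are necessary conditions: they determine r and b for any design with these parameters, but do not by themselves prove that one exists.)

r = 99, b = 3300.


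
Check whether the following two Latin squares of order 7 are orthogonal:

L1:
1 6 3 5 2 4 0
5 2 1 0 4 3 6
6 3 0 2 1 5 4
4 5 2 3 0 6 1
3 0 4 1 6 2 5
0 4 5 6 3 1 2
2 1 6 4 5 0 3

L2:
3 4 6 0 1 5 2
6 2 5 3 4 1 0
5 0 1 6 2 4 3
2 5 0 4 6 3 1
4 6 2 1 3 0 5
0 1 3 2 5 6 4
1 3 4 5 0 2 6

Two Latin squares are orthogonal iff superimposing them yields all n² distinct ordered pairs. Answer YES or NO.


Form the n² = 49 superimposed pairs (L1[i][j], L2[i][j]), row by row (rows and columns indexed from 0):
row 0: (1,3) (6,4) (3,6) (5,0) (2,1) (4,5) (0,2)
row 1: (5,6) (2,2) (1,5) (0,3) (4,4) (3,1) (6,0)
row 2: (6,5) (3,0) (0,1) (2,6) (1,2) (5,4) (4,3)
row 3: (4,2) (5,5) (2,0) (3,4) (0,6) (6,3) (1,1)
row 4: (3,4) (0,6) (4,2) (1,1) (6,3) (2,0) (5,5)
row 5: (0,0) (4,1) (5,3) (6,2) (3,5) (1,6) (2,4)
row 6: (2,1) (1,3) (6,4) (4,5) (5,0) (0,2) (3,6)
Orthogonality requires all 49 pairs distinct.
But the pair (3,4) repeats: cell (3,3) has L1 = 3, L2 = 4, and cell (4,0) has L1 = 3, L2 = 4.
A repeated pair means some other pair never occurs (only 35 distinct pairs out of 49), so the squares are not orthogonal.
Conclusion: NO.

NO


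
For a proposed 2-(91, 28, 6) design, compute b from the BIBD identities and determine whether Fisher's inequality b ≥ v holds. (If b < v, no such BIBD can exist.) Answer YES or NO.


r = λ(v − 1)/(k − 1) = 6·90/27 = 20.
b = vr/k = 91·20/28 = 65.
Fisher's inequality: b ≥ v ⇔ 65 ≥ 91? NO.

NO


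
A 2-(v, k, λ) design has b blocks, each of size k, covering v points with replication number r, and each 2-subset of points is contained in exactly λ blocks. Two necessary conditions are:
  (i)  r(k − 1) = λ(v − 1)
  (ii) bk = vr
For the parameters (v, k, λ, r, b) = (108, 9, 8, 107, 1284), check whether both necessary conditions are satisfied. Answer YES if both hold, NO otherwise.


Condition (i): r(k − 1) = 107·8 = 856; λ(v − 1) = 8·107 = 856. Match? YES.
Condition (ii): bk = 1284·9 = 11556; vr = 108·107 = 11556. Match? YES.
Both conditions hold? YES.

YES


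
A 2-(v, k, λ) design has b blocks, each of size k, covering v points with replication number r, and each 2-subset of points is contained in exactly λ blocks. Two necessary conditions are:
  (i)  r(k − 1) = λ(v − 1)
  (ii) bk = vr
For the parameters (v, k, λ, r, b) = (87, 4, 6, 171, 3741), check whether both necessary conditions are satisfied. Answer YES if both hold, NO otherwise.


Condition (i): r(k − 1) = 171·3 = 513; λ(v − 1) = 6·86 = 516. Match? NO.
Condition (ii): bk = 3741·4 = 14964; vr = 87·171 = 14877. Match? NO.
Both conditions hold? NO.

NO


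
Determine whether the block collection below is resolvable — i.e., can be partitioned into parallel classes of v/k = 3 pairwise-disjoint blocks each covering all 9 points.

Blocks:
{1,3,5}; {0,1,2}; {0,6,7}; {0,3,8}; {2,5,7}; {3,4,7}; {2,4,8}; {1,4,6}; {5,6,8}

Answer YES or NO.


v = 9, block size k = 3, number of blocks = 9.
For resolvability, blocks must partition into parallel classes of size v/k = 3.
Total blocks must therefore be a multiple of 3: 9 = 3·3 + 0 ⇒ divisible ✓.
Greedy packing gives 3 candidate class(es). Each should be a full parallel class (size 3, covers all 9 points).
  Class 1 (3 blocks): {1,3,5}; {0,6,7}; {2,4,8}. Points covered: [0, 1, 2, 3, 4, 5, 6, 7, 8].
  Class 2 (3 blocks): {0,1,2}; {3,4,7}; {5,6,8}. Points covered: [0, 1, 2, 3, 4, 5, 6, 7, 8].
  Class 3 (3 blocks): {0,3,8}; {2,5,7}; {1,4,6}. Points covered: [0, 1, 2, 3, 4, 5, 6, 7, 8].
All classes full (size 3)? YES. All classes cover every point? YES.
Resolvable? YES.

YES


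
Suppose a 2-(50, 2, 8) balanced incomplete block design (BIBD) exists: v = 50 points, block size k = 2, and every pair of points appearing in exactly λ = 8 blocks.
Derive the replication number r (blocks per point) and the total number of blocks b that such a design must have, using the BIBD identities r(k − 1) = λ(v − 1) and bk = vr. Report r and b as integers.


Any 2-(v, k, λ) BIBD satisfies two necessary conditions:
  (i)  Each point sits in r blocks, and counting incidences through any fixed point gives r(k − 1) = λ(v − 1), so r = λ(v − 1)/(k − 1).
  (ii) Total incidences bk = vr, so b = vr/k.
Step 1: r = λ(v − 1)/(k − 1) = 8·(50 − 1)/(2 − 1) = 8·49/1 = 392/1 = 392.
Step 2: b = vr/k = 50·392/2 = 19600/2 = 9800.
Check integrality: r = 392 ∈ Z ✓, b = 9800 ∈ Z ✓.
(These identities are necessary conditions: they determine r and b for any design with these parameters, but do not by themselves prove that one exists.)

r = 392, b = 9800.


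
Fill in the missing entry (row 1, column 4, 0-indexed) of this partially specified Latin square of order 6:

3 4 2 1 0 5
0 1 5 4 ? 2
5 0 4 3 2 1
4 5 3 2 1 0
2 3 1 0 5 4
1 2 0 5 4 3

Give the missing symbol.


Row 1 contains symbols [0, 1, 2, 4, 5] — missing [3].
Column 4 contains symbols [0, 1, 2, 4, 5] — missing [3].
The missing symbol must appear in both missing sets; intersection = [3].
Therefore the hidden value is 3.

Missing value = 3.


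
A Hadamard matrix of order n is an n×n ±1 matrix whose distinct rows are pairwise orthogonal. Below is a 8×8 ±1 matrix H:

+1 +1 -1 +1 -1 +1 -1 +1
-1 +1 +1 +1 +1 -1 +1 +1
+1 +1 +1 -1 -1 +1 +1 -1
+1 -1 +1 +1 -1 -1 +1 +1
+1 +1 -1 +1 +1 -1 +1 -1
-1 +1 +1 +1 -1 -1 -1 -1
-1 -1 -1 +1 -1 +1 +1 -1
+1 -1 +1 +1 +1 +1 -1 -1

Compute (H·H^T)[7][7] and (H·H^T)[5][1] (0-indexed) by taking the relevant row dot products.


Row 1 of H: [-1, 1, 1, 1, 1, -1, 1, 1].
Row 5 of H: [-1, 1, 1, 1, -1, -1, -1, -1].
Row 7 of H: [1, -1, 1, 1, 1, 1, -1, -1].
(H·H^T)[7][7] = Σ_j H[7][j]·H[7][j] = (1)² + (-1)² + (1)² + (1)² + (1)² + (1)² + (-1)² + (-1)² = 1 + 1 + 1 + 1 + 1 + 1 + 1 + 1 = 8.
(H·H^T)[5][1] = Σ_j H[5][j]·H[1][j] = (-1)·(-1) + (1)·(1) + (1)·(1) + (1)·(1) + (-1)·(1) + (-1)·(-1) + (-1)·(1) + (-1)·(1) = 1 + 1 + 1 + 1 + -1 + 1 + -1 + -1 = 2.
Rows 5 and 1 are not orthogonal (dot product = 2 ≠ 0), so H is not a Hadamard matrix.

(7,7) entry = 8; (5,1) entry = 2.


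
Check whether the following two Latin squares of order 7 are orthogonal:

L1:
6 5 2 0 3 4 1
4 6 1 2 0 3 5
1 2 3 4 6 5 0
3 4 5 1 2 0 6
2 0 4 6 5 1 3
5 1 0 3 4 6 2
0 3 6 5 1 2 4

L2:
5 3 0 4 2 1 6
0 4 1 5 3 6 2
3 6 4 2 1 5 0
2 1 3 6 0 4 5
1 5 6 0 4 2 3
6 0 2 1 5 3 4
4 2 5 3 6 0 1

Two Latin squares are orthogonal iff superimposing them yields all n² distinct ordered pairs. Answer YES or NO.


Form the n² = 49 superimposed pairs (L1[i][j], L2[i][j]), row by row (rows and columns indexed from 0):
row 0: (6,5) (5,3) (2,0) (0,4) (3,2) (4,1) (1,6)
row 1: (4,0) (6,4) (1,1) (2,5) (0,3) (3,6) (5,2)
row 2: (1,3) (2,6) (3,4) (4,2) (6,1) (5,5) (0,0)
row 3: (3,2) (4,1) (5,3) (1,6) (2,0) (0,4) (6,5)
row 4: (2,1) (0,5) (4,6) (6,0) (5,4) (1,2) (3,3)
row 5: (5,6) (1,0) (0,2) (3,1) (4,5) (6,3) (2,4)
row 6: (0,4) (3,2) (6,5) (5,3) (1,6) (2,0) (4,1)
Orthogonality requires all 49 pairs distinct.
But the pair (3,2) repeats: cell (0,4) has L1 = 3, L2 = 2, and cell (3,0) has L1 = 3, L2 = 2.
A repeated pair means some other pair never occurs (only 35 distinct pairs out of 49), so the squares are not orthogonal.
Conclusion: NO.

NO


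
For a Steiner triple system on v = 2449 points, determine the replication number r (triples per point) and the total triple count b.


An STS(v) is a 2-(v, 3, 1) BIBD: block size k = 3, λ = 1.
Replication: r(k − 1) = λ(v − 1) ⇒ r·2 = 2449 − 1 = 2448 ⇒ r = 1224.
Block count: b = v(v − 1)/6 = 2449·2448/6 = 5995152/6 = 999192.

r = 1224, b = 999192.


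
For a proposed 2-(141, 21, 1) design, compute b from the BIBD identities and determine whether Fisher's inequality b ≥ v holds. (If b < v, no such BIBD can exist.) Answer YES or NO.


b = λv(v − 1)/(k(k − 1)) = 1·141·140/(21·20) = 19740/420 = 47.
Compare with v = 141: b < v, so Fisher's inequality fails.

NO


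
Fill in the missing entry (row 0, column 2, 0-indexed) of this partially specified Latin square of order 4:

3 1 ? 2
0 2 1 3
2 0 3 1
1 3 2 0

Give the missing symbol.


Row 0 contains symbols [1, 2, 3] — missing [0].
Column 2 contains symbols [1, 2, 3] — missing [0].
The missing symbol must appear in both missing sets; intersection = [0].
Therefore the hidden value is 0.

Missing value = 0.


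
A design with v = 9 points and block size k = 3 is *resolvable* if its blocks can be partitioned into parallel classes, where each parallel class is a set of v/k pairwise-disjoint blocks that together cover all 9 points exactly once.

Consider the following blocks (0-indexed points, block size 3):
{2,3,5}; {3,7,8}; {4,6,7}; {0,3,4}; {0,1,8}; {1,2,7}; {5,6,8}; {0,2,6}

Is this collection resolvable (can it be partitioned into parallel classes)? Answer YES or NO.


v = 9, block size k = 3, number of blocks = 8.
For resolvability, blocks must partition into parallel classes of size v/k = 3.
Total blocks must therefore be a multiple of 3: 8 = 3·2 + 2 ⇒ not divisible ✗.
Resolvable? NO.

NO


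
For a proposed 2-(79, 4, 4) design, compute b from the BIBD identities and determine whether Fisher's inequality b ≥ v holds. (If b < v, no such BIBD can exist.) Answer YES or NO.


b = λv(v − 1)/(k(k − 1)) = 4·79·78/(4·3) = 24648/12 = 2054.
Compare with v = 79: b ≥ v, so Fisher's inequality holds.

YES


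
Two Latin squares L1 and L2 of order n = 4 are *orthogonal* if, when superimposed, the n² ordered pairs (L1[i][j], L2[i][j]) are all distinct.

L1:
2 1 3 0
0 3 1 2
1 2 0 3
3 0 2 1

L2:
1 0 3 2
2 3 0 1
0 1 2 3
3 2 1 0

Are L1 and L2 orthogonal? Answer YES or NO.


Form the n² = 16 superimposed pairs (L1[i][j], L2[i][j]), row by row (rows and columns indexed from 0):
row 0: (2,1) (1,0) (3,3) (0,2)
row 1: (0,2) (3,3) (1,0) (2,1)
row 2: (1,0) (2,1) (0,2) (3,3)
row 3: (3,3) (0,2) (2,1) (1,0)
Orthogonality requires all 16 pairs distinct.
But the pair (0,2) repeats: cell (0,3) has L1 = 0, L2 = 2, and cell (1,0) has L1 = 0, L2 = 2.
A repeated pair means some other pair never occurs (only 4 distinct pairs out of 16), so the squares are not orthogonal.
Conclusion: NO.

NO


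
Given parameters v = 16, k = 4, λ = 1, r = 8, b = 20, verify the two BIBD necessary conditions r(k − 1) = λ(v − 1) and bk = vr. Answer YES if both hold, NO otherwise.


Condition (i): r(k − 1) = 8·3 = 24; λ(v − 1) = 1·15 = 15. Match? NO.
Condition (ii): bk = 20·4 = 80; vr = 16·8 = 128. Match? NO.
Both conditions hold? NO.

NO


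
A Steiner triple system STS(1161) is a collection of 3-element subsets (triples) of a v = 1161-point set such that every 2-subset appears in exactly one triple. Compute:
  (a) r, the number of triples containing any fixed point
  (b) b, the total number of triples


An STS(v) is a 2-(v, 3, 1) BIBD: block size k = 3, λ = 1.
Replication: r(k − 1) = λ(v − 1) ⇒ r·2 = 1161 − 1 = 1160 ⇒ r = 580.
Block count: bk = vr ⇒ b·3 = 1161·580 = 673380 ⇒ b = 224460.
(Check via b = v(v − 1)/6 = 1161·1160/6 = 1346760/6 = 224460.)

r = 580, b = 224460.


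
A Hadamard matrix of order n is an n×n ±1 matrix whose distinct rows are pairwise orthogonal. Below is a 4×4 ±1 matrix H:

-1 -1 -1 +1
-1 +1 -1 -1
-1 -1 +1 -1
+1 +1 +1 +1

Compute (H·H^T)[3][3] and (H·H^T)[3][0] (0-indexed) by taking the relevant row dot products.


Row 0 of H: [-1, -1, -1, 1].
Row 3 of H: [1, 1, 1, 1].
(H·H^T)[3][3] = Σ_j H[3][j]·H[3][j] = (1)² + (1)² + (1)² + (1)² = 1 + 1 + 1 + 1 = 4.
(H·H^T)[3][0] = Σ_j H[3][j]·H[0][j] = (1)·(-1) + (1)·(-1) + (1)·(-1) + (1)·(1) = -1 + -1 + -1 + 1 = -2.
Rows 3 and 0 are not orthogonal (dot product = -2 ≠ 0), so H is not a Hadamard matrix.

(3,3) entry = 4; (3,0) entry = -2.


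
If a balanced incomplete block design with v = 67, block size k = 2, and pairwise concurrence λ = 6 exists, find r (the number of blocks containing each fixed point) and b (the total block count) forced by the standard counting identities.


Any 2-(v, k, λ) BIBD satisfies two necessary conditions:
  (i)  Each point sits in r blocks, and counting incidences through any fixed point gives r(k − 1) = λ(v − 1), so r = λ(v − 1)/(k − 1).
  (ii) Total incidences bk = vr, so b = vr/k.
Step 1: r = λ(v − 1)/(k − 1) = 6·(67 − 1)/(2 − 1) = 6·66/1 = 396/1 = 396.
Step 2: b = vr/k = 67·396/2 = 26532/2 = 13266.
Check integrality: r = 396 ∈ Z ✓, b = 13266 ∈ Z ✓.
(These identities are necessary conditions: they determine r and b for any design with these parameters, but do not by themselves prove that one exists.)

r = 396, b = 13266.


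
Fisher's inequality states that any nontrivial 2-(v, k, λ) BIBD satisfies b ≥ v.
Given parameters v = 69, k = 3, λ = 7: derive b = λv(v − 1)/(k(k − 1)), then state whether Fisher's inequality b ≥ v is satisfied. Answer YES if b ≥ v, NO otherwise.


b = λv(v − 1)/(k(k − 1)) = 7·69·68/(3·2) = 32844/6 = 5474.
Compare with v = 69: b ≥ v, so Fisher's inequality holds.

YES


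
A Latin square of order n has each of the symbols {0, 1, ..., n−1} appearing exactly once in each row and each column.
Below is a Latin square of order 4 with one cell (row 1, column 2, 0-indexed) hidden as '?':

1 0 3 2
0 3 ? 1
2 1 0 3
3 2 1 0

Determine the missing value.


Row 1 contains symbols [0, 1, 3] — missing [2].
Column 2 contains symbols [0, 1, 3] — missing [2].
The missing symbol must appear in both missing sets; intersection = [2].
Therefore the hidden value is 2.

Missing value = 2.


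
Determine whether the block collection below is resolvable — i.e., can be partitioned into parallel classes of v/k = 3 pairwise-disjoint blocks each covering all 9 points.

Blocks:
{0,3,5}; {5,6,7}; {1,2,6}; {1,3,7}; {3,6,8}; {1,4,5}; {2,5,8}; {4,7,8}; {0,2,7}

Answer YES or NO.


v = 9, block size k = 3, number of blocks = 9.
For resolvability, blocks must partition into parallel classes of size v/k = 3.
Total blocks must therefore be a multiple of 3: 9 = 3·3 + 0 ⇒ divisible ✓.
Consider block {5,6,7}. It intersects every other block in the collection, so no parallel class of size 3 can contain it.
Since every block must belong to some parallel class in a resolution, the collection cannot be partitioned into parallel classes.
Resolvable? NO.

NO


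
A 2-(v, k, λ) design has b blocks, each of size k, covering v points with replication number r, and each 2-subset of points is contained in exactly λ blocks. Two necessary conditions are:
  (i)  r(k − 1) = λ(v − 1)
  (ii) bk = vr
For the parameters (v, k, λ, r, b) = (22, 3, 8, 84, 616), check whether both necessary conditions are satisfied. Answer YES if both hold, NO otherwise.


Condition (i): r(k − 1) = 84·2 = 168; λ(v − 1) = 8·21 = 168. Match? YES.
Condition (ii): bk = 616·3 = 1848; vr = 22·84 = 1848. Match? YES.
Both conditions hold? YES.

YES


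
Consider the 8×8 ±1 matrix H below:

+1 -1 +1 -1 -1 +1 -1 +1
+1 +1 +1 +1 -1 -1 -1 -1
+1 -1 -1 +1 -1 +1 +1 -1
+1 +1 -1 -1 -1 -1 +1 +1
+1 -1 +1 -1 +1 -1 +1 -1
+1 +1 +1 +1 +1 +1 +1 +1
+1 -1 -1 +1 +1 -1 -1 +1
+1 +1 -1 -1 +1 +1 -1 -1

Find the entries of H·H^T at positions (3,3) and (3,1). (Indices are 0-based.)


Row 1 of H: [1, 1, 1, 1, -1, -1, -1, -1].
Row 3 of H: [1, 1, -1, -1, -1, -1, 1, 1].
(H·H^T)[3][3] = Σ_j H[3][j]·H[3][j] = (1)² + (1)² + (-1)² + (-1)² + (-1)² + (-1)² + (1)² + (1)² = 1 + 1 + 1 + 1 + 1 + 1 + 1 + 1 = 8.
(H·H^T)[3][1] = Σ_j H[3][j]·H[1][j] = (1)·(1) + (1)·(1) + (-1)·(1) + (-1)·(1) + (-1)·(-1) + (-1)·(-1) + (1)·(-1) + (1)·(-1) = 1 + 1 + -1 + -1 + 1 + 1 + -1 + -1 = 0.
So rows 3 and 1 are orthogonal; the diagonal entry equals n = 8.

(3,3) entry = 8; (3,1) entry = 0.


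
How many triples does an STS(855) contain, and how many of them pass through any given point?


An STS(v) is a 2-(v, 3, 1) BIBD: block size k = 3, λ = 1.
Replication: r(k − 1) = λ(v − 1) ⇒ r·2 = 855 − 1 = 854 ⇒ r = 427.
Block count: bk = vr ⇒ b·3 = 855·427 = 365085 ⇒ b = 121695.

r = 427, b = 121695.


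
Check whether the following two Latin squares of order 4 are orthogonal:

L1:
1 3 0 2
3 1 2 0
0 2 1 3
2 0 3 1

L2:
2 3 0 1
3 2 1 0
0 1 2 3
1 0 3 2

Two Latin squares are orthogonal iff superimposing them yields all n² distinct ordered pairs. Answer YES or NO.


Form the n² = 16 superimposed pairs (L1[i][j], L2[i][j]), row by row (rows and columns indexed from 0):
row 0: (1,2) (3,3) (0,0) (2,1)
row 1: (3,3) (1,2) (2,1) (0,0)
row 2: (0,0) (2,1) (1,2) (3,3)
row 3: (2,1) (0,0) (3,3) (1,2)
Orthogonality requires all 16 pairs distinct.
But the pair (3,3) repeats: cell (0,1) has L1 = 3, L2 = 3, and cell (1,0) has L1 = 3, L2 = 3.
A repeated pair means some other pair never occurs (only 4 distinct pairs out of 16), so the squares are not orthogonal.
Conclusion: NO.

NO


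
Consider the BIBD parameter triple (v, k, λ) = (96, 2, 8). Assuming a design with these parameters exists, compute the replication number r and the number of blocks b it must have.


Any 2-(v, k, λ) BIBD satisfies two necessary conditions:
  (i)  Each point sits in r blocks, and counting incidences through any fixed point gives r(k − 1) = λ(v − 1), so r = λ(v − 1)/(k − 1).
  (ii) Total incidences bk = vr, so b = vr/k.
Step 1: r = λ(v − 1)/(k − 1) = 8·(96 − 1)/(2 − 1) = 8·95/1 = 760/1 = 760.
Step 2: b = vr/k = 96·760/2 = 72960/2 = 36480.
Check integrality: r = 760 ∈ Z ✓, b = 36480 ∈ Z ✓.
(These identities are necessary conditions: they determine r and b for any design with these parameters, but do not by themselves prove that one exists.)

r = 760, b = 36480.


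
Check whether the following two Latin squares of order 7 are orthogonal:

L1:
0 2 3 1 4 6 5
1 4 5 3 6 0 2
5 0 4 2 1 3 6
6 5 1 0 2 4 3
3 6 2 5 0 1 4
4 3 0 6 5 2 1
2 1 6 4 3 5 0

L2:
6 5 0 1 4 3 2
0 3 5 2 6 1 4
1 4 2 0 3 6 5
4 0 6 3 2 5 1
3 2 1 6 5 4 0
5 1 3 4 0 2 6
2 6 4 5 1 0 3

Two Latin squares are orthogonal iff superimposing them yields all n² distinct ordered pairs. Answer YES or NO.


Form the n² = 49 superimposed pairs (L1[i][j], L2[i][j]), row by row (rows and columns indexed from 0):
row 0: (0,6) (2,5) (3,0) (1,1) (4,4) (6,3) (5,2)
row 1: (1,0) (4,3) (5,5) (3,2) (6,6) (0,1) (2,4)
row 2: (5,1) (0,4) (4,2) (2,0) (1,3) (3,6) (6,5)
row 3: (6,4) (5,0) (1,6) (0,3) (2,2) (4,5) (3,1)
row 4: (3,3) (6,2) (2,1) (5,6) (0,5) (1,4) (4,0)
row 5: (4,5) (3,1) (0,3) (6,4) (5,0) (2,2) (1,6)
row 6: (2,2) (1,6) (6,4) (4,5) (3,1) (5,0) (0,3)
Orthogonality requires all 49 pairs distinct.
But the pair (4,5) repeats: cell (3,5) has L1 = 4, L2 = 5, and cell (5,0) has L1 = 4, L2 = 5.
A repeated pair means some other pair never occurs (only 35 distinct pairs out of 49), so the squares are not orthogonal.
Conclusion: NO.

NO


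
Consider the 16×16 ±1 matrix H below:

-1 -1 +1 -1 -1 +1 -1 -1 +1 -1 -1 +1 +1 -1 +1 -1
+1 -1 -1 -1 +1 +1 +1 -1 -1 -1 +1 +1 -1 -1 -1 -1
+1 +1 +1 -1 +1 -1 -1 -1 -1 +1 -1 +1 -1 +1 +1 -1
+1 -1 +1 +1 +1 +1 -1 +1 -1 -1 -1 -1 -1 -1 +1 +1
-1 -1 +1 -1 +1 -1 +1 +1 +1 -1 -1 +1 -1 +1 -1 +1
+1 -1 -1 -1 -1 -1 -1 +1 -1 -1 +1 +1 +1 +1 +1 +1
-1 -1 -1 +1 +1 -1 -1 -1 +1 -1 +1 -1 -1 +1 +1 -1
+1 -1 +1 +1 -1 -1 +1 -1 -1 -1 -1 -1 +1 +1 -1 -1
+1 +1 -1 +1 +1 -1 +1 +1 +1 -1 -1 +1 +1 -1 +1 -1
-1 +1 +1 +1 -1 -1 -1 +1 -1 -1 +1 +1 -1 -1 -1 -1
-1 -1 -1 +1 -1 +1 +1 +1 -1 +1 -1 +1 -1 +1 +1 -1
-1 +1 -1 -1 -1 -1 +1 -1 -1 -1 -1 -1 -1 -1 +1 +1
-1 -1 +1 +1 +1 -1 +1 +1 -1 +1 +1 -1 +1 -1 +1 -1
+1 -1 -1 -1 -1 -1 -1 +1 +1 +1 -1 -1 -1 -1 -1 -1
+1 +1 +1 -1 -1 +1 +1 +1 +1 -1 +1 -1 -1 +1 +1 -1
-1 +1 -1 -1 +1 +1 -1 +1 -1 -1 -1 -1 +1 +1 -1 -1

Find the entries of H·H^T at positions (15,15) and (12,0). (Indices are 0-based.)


Row 0 of H: [-1, -1, 1, -1, -1, 1, -1, -1, 1, -1, -1, 1, 1, -1, 1, -1].
Row 12 of H: [-1, -1, 1, 1, 1, -1, 1, 1, -1, 1, 1, -1, 1, -1, 1, -1].
Row 15 of H: [-1, 1, -1, -1, 1, 1, -1, 1, -1, -1, -1, -1, 1, 1, -1, -1].
(H·H^T)[15][15] = Σ_j H[15][j]·H[15][j] = (-1)² + (1)² + (-1)² + (-1)² + (1)² + (1)² + (-1)² + (1)² + (-1)² + (-1)² + (-1)² + (-1)² + (1)² + (1)² + (-1)² + (-1)² = 1 + 1 + 1 + 1 + 1 + 1 + 1 + 1 + 1 + 1 + 1 + 1 + 1 + 1 + 1 + 1 = 16.
(H·H^T)[12][0] = Σ_j H[12][j]·H[0][j] = (-1)·(-1) + (-1)·(-1) + (1)·(1) + (1)·(-1) + (1)·(-1) + (-1)·(1) + (1)·(-1) + (1)·(-1) + (-1)·(1) + (1)·(-1) + (1)·(-1) + (-1)·(1) + (1)·(1) + (-1)·(-1) + (1)·(1) + (-1)·(-1) = 1 + 1 + 1 + -1 + -1 + -1 + -1 + -1 + -1 + -1 + -1 + -1 + 1 + 1 + 1 + 1 = -2.
Rows 12 and 0 are not orthogonal (dot product = -2 ≠ 0), so H is not a Hadamard matrix.

(15,15) entry = 16; (12,0) entry = -2.


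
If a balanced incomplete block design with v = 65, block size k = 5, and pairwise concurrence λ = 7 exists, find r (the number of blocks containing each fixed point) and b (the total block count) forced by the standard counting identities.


Any 2-(v, k, λ) BIBD satisfies two necessary conditions:
  (i)  Each point sits in r blocks, and counting incidences through any fixed point gives r(k − 1) = λ(v − 1), so r = λ(v − 1)/(k − 1).
  (ii) Total incidences bk = vr, so b = vr/k.
Step 1: r = λ(v − 1)/(k − 1) = 7·(65 − 1)/(5 − 1) = 7·64/4 = 448/4 = 112.
Step 2: b = vr/k = 65·112/5 = 7280/5 = 1456.
Check integrality: r = 112 ∈ Z ✓, b = 1456 ∈ Z ✓.
(These identities are necessary conditions: they determine r and b for any design with these parameters, but do not by themselves prove that one exists.)

r = 112, b = 1456.


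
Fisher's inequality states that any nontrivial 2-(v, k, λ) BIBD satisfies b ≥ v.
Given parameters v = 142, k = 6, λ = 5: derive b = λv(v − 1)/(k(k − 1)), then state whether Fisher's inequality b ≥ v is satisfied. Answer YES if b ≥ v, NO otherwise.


r = λ(v − 1)/(k − 1) = 5·141/5 = 141.
b = vr/k = 142·141/6 = 3337.
Fisher's inequality: b ≥ v ⇔ 3337 ≥ 142? YES.

YES


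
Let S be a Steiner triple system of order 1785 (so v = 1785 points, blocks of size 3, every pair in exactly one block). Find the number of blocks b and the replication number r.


An STS(v) is a 2-(v, 3, 1) BIBD: block size k = 3, λ = 1.
Replication: r(k − 1) = λ(v − 1) ⇒ r·2 = 1785 − 1 = 1784 ⇒ r = 892.
Block count: b = v(v − 1)/6 = 1785·1784/6 = 3184440/6 = 530740.

r = 892, b = 530740.


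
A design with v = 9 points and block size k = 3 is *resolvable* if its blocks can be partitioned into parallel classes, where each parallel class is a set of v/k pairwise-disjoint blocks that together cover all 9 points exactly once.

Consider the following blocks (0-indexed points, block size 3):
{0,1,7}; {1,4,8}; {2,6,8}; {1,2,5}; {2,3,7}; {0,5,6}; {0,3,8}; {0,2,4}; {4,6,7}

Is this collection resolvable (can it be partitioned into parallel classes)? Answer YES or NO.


v = 9, block size k = 3, number of blocks = 9.
For resolvability, blocks must partition into parallel classes of size v/k = 3.
Total blocks must therefore be a multiple of 3: 9 = 3·3 + 0 ⇒ divisible ✓.
Consider block {0,1,7}. The only other block(s) in the collection disjoint from it are {2,6,8} — just 1 block(s). Any parallel class containing {0,1,7} would need 2 other blocks each disjoint from it, so no parallel class of size 3 can contain {0,1,7}.
Since every block must belong to some parallel class in a resolution, the collection cannot be partitioned into parallel classes.
Resolvable? NO.

NO


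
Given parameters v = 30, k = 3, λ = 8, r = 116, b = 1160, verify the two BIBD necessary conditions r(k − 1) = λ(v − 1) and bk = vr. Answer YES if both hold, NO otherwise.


Condition (i): r(k − 1) = 116·2 = 232; λ(v − 1) = 8·29 = 232. Match? YES.
Condition (ii): bk = 1160·3 = 3480; vr = 30·116 = 3480. Match? YES.
Both conditions hold? YES.

YES


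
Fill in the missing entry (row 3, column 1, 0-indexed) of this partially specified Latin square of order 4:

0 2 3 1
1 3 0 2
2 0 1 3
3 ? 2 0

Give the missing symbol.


Row 3 contains symbols [0, 2, 3] — missing [1].
Column 1 contains symbols [0, 2, 3] — missing [1].
The missing symbol must appear in both missing sets; intersection = [1].
Therefore the hidden value is 1.

Missing value = 1.


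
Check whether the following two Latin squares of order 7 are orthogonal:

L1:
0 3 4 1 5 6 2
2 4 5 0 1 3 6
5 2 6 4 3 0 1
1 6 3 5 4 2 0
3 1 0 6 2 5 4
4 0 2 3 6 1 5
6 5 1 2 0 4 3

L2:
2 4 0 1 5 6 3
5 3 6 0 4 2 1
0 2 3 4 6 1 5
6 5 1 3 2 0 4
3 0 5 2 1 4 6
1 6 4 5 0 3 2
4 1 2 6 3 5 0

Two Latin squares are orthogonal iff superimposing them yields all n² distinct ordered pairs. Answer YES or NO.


Form the n² = 49 superimposed pairs (L1[i][j], L2[i][j]), row by row (rows and columns indexed from 0):
row 0: (0,2) (3,4) (4,0) (1,1) (5,5) (6,6) (2,3)
row 1: (2,5) (4,3) (5,6) (0,0) (1,4) (3,2) (6,1)
row 2: (5,0) (2,2) (6,3) (4,4) (3,6) (0,1) (1,5)
row 3: (1,6) (6,5) (3,1) (5,3) (4,2) (2,0) (0,4)
row 4: (3,3) (1,0) (0,5) (6,2) (2,1) (5,4) (4,6)
row 5: (4,1) (0,6) (2,4) (3,5) (6,0) (1,3) (5,2)
row 6: (6,4) (5,1) (1,2) (2,6) (0,3) (4,5) (3,0)
Orthogonality requires all 49 pairs distinct.
Check by first coordinate: for each symbol s of L1, list the L2 entries in the n cells where L1 = s; they must all differ.
  L1 = 0: L2 entries (in reading order) 2, 0, 1, 4, 5, 6, 3 — all 7 distinct ✓
  L1 = 1: L2 entries (in reading order) 1, 4, 5, 6, 0, 3, 2 — all 7 distinct ✓
  L1 = 2: L2 entries (in reading order) 3, 5, 2, 0, 1, 4, 6 — all 7 distinct ✓
  L1 = 3: L2 entries (in reading order) 4, 2, 6, 1, 3, 5, 0 — all 7 distinct ✓
  L1 = 4: L2 entries (in reading order) 0, 3, 4, 2, 6, 1, 5 — all 7 distinct ✓
  L1 = 5: L2 entries (in reading order) 5, 6, 0, 3, 4, 2, 1 — all 7 distinct ✓
  L1 = 6: L2 entries (in reading order) 6, 1, 3, 5, 2, 0, 4 — all 7 distinct ✓
Every symbol of L1 meets every symbol of L2 exactly once, so all 49 pairs are distinct (49 of 49).
Conclusion: YES.

YES


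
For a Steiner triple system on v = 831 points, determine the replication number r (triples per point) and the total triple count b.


An STS(v) is a 2-(v, 3, 1) BIBD: block size k = 3, λ = 1.
Replication: r(k − 1) = λ(v − 1) ⇒ r·2 = 831 − 1 = 830 ⇒ r = 415.
Block count: bk = vr ⇒ b·3 = 831·415 = 344865 ⇒ b = 114955.

r = 415, b = 114955.


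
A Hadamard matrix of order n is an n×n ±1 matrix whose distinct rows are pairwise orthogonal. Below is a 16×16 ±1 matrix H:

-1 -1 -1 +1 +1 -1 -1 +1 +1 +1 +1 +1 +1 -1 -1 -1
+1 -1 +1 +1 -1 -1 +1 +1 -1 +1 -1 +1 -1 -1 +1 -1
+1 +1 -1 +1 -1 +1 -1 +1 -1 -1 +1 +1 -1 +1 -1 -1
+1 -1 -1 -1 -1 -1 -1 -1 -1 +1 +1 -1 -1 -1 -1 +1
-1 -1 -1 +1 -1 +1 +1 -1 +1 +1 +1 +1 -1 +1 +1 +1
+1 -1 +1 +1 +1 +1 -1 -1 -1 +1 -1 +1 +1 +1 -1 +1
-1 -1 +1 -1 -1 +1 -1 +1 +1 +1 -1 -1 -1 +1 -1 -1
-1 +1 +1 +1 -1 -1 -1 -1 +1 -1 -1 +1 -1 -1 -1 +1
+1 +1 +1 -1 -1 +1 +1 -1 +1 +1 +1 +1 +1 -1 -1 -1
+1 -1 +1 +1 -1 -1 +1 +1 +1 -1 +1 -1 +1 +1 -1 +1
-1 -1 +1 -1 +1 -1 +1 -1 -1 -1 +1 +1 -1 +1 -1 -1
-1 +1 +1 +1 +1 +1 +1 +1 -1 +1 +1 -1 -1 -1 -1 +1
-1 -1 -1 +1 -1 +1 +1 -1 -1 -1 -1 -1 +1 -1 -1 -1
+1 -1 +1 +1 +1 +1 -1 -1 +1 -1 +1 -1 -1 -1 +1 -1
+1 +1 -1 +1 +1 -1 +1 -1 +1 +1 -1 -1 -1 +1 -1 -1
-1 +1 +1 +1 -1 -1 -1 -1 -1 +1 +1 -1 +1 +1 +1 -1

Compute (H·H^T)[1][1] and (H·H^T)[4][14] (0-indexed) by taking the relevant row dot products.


Row 1 of H: [1, -1, 1, 1, -1, -1, 1, 1, -1, 1, -1, 1, -1, -1, 1, -1].
Row 4 of H: [-1, -1, -1, 1, -1, 1, 1, -1, 1, 1, 1, 1, -1, 1, 1, 1].
Row 14 of H: [1, 1, -1, 1, 1, -1, 1, -1, 1, 1, -1, -1, -1, 1, -1, -1].
(H·H^T)[1][1] = Σ_j H[1][j]·H[1][j] = (1)² + (-1)² + (1)² + (1)² + (-1)² + (-1)² + (1)² + (1)² + (-1)² + (1)² + (-1)² + (1)² + (-1)² + (-1)² + (1)² + (-1)² = 1 + 1 + 1 + 1 + 1 + 1 + 1 + 1 + 1 + 1 + 1 + 1 + 1 + 1 + 1 + 1 = 16.
(H·H^T)[4][14] = Σ_j H[4][j]·H[14][j] = (-1)·(1) + (-1)·(1) + (-1)·(-1) + (1)·(1) + (-1)·(1) + (1)·(-1) + (1)·(1) + (-1)·(-1) + (1)·(1) + (1)·(1) + (1)·(-1) + (1)·(-1) + (-1)·(-1) + (1)·(1) + (1)·(-1) + (1)·(-1) = -1 + -1 + 1 + 1 + -1 + -1 + 1 + 1 + 1 + 1 + -1 + -1 + 1 + 1 + -1 + -1 = 0.
So rows 4 and 14 are orthogonal; the diagonal entry equals n = 16.

(1,1) entry = 16; (4,14) entry = 0.


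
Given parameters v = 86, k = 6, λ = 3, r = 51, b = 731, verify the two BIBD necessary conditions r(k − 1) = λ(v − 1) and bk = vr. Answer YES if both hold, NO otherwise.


Condition (i): r(k − 1) = 51·5 = 255; λ(v − 1) = 3·85 = 255. Match? YES.
Condition (ii): bk = 731·6 = 4386; vr = 86·51 = 4386. Match? YES.
Both conditions hold? YES.

YES


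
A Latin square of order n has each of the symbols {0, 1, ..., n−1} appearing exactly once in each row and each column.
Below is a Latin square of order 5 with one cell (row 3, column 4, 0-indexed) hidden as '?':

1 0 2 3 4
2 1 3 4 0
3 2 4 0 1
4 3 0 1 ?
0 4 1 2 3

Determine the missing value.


Row 3 contains symbols [0, 1, 3, 4] — missing [2].
Column 4 contains symbols [0, 1, 3, 4] — missing [2].
The missing symbol must appear in both missing sets; intersection = [2].
Therefore the hidden value is 2.

Missing value = 2.


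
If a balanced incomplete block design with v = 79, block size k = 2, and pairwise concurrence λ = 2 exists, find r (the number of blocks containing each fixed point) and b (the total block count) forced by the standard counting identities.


Any 2-(v, k, λ) BIBD satisfies two necessary conditions:
  (i)  Each point sits in r blocks, and counting incidences through any fixed point gives r(k − 1) = λ(v − 1), so r = λ(v − 1)/(k − 1).
  (ii) Total incidences bk = vr, so b = vr/k.
Step 1: r = λ(v − 1)/(k − 1) = 2·(79 − 1)/(2 − 1) = 2·78/1 = 156/1 = 156.
Step 2: b = vr/k = 79·156/2 = 12324/2 = 6162.
Check integrality: r = 156 ∈ Z ✓, b = 6162 ∈ Z ✓.
(These identities are necessary conditions: they determine r and b for any design with these parameters, but do not by themselves prove that one exists.)

r = 156, b = 6162.


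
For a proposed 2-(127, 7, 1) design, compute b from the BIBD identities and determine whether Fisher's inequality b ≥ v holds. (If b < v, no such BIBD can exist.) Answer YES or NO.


r = λ(v − 1)/(k − 1) = 1·126/6 = 21.
b = vr/k = 127·21/7 = 381.
Fisher's inequality: b ≥ v ⇔ 381 ≥ 127? YES.

YES


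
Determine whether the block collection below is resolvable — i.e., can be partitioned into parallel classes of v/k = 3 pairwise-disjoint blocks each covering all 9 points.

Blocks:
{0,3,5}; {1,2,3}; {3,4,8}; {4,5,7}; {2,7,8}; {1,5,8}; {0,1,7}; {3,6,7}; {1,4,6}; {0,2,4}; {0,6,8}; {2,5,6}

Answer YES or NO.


v = 9, block size k = 3, number of blocks = 12.
For resolvability, blocks must partition into parallel classes of size v/k = 3.
Total blocks must therefore be a multiple of 3: 12 = 3·4 + 0 ⇒ divisible ✓.
Greedy packing gives 4 candidate class(es). Each should be a full parallel class (size 3, covers all 9 points).
  Class 1 (3 blocks): {0,3,5}; {2,7,8}; {1,4,6}. Points covered: [0, 1, 2, 3, 4, 5, 6, 7, 8].
  Class 2 (3 blocks): {1,2,3}; {4,5,7}; {0,6,8}. Points covered: [0, 1, 2, 3, 4, 5, 6, 7, 8].
  Class 3 (3 blocks): {3,4,8}; {0,1,7}; {2,5,6}. Points covered: [0, 1, 2, 3, 4, 5, 6, 7, 8].
  Class 4 (3 blocks): {1,5,8}; {3,6,7}; {0,2,4}. Points covered: [0, 1, 2, 3, 4, 5, 6, 7, 8].
All classes full (size 3)? YES. All classes cover every point? YES.
Resolvable? YES.

YES


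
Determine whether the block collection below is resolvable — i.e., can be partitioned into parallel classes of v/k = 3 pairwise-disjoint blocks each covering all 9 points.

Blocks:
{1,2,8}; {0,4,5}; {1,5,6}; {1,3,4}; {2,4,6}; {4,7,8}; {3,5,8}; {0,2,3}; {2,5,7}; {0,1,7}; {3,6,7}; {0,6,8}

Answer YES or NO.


v = 9, block size k = 3, number of blocks = 12.
For resolvability, blocks must partition into parallel classes of size v/k = 3.
Total blocks must therefore be a multiple of 3: 12 = 3·4 + 0 ⇒ divisible ✓.
Greedy packing gives 4 candidate class(es). Each should be a full parallel class (size 3, covers all 9 points).
  Class 1 (3 blocks): {1,2,8}; {0,4,5}; {3,6,7}. Points covered: [0, 1, 2, 3, 4, 5, 6, 7, 8].
  Class 2 (3 blocks): {1,5,6}; {4,7,8}; {0,2,3}. Points covered: [0, 1, 2, 3, 4, 5, 6, 7, 8].
  Class 3 (3 blocks): {1,3,4}; {2,5,7}; {0,6,8}. Points covered: [0, 1, 2, 3, 4, 5, 6, 7, 8].
  Class 4 (3 blocks): {2,4,6}; {3,5,8}; {0,1,7}. Points covered: [0, 1, 2, 3, 4, 5, 6, 7, 8].
All classes full (size 3)? YES. All classes cover every point? YES.
Resolvable? YES.

YES
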